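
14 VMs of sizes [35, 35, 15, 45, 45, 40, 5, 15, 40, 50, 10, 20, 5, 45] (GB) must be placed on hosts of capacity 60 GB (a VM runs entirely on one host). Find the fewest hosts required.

Total = 50 + 45 + 45 + 45 + 40 + 40 + 35 + 35 + 20 + 15 + 15 + 10 + 5 + 5 = 405 GB.
Lower bound: ⌈405/60⌉ = 7 hosts.
Also, 8 VMs each exceed 30 GB, and no two of those can share a host, so at least 8 hosts are needed.
A packing using 8 hosts:
  host 1: 50 + 10 = 60
  host 2: 45 + 15 = 60
  host 3: 45 + 15 = 60
  host 4: 45 + 5 + 5 = 55
  host 5: 40 + 20 = 60
  host 6: 40 = 40
  host 7: 35 = 35
  host 8: 35 = 35
This matches the lower bound, so 8 is optimal.

8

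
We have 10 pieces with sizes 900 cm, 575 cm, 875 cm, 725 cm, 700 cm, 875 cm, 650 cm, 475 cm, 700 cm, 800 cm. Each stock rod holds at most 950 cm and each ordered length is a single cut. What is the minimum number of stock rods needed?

Total = 900 + 875 + 875 + 800 + 725 + 700 + 700 + 650 + 575 + 475 = 7275 cm.
Lower bound: ⌈7275/950⌉ = 8 stock rods.
Also, 9 pieces each exceed 475 cm, and no two of those can share a stock rod, so at least 9 stock rods are needed.
A packing using 10 stock rods:
  stock rod 1: 900 = 900
  stock rod 2: 875 = 875
  stock rod 3: 875 = 875
  stock rod 4: 800 = 800
  stock rod 5: 725 = 725
  stock rod 6: 700 = 700
  stock rod 7: 700 = 700
  stock rod 8: 650 = 650
  stock rod 9: 575 = 575
  stock rod 10: 475 = 475
No arrangement into 9 stock rods stays within capacity, so 10 is optimal.

10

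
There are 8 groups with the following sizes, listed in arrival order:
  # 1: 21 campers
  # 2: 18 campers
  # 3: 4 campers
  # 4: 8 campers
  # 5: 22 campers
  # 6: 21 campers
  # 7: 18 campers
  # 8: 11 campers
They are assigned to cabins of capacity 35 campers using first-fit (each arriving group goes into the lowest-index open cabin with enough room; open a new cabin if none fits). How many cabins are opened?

  21 → cabin 1 (new)  [load 21/35]
  18 → cabin 2 (new)  [load 18/35]
  4 → cabin 1  [load 25/35]
  8 → cabin 1  [load 33/35]
  22 → cabin 3 (new)  [load 22/35]
  21 → cabin 4 (new)  [load 21/35]
  18 → cabin 5 (new)  [load 18/35]
  11 → cabin 2  [load 29/35]
5 cabins opened.

5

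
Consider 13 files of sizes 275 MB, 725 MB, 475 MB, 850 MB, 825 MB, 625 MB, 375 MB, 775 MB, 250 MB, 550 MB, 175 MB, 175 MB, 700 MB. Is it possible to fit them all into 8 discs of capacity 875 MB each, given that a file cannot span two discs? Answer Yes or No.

No

Total = 6775 MB; ⌈6775/875⌉ = 8.
The bound of 8 does not rule out 8, but exhaustive search shows no assignment into 8 discs of capacity 875 MB exists — the minimum is 9.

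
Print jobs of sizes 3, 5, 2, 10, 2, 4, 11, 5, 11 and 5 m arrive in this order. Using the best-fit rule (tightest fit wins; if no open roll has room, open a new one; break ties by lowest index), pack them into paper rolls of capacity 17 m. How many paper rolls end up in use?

  3 → roll 1 (new)  [load 3/17]
  5 → roll 1  [load 8/17]
  2 → roll 1  [load 10/17]
  10 → roll 2 (new)  [load 10/17]
  2 → roll 1  [load 12/17]
  4 → roll 1  [load 16/17]
  11 → roll 3 (new)  [load 11/17]
  5 → roll 3  [load 16/17]
  11 → roll 4 (new)  [load 11/17]
  5 → roll 4  [load 16/17]
4 paper rolls opened.

4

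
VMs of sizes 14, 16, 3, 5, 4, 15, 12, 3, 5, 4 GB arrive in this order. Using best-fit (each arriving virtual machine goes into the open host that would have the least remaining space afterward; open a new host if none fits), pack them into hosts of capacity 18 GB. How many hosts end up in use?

  14 → host 1 (new)  [load 14/18]
  16 → host 2 (new)  [load 16/18]
  3 → host 1  [load 17/18]
  5 → host 3 (new)  [load 5/18]
  4 → host 3  [load 9/18]
  15 → host 4 (new)  [load 15/18]
  12 → host 5 (new)  [load 12/18]
  3 → host 4  [load 18/18]
  5 → host 5  [load 17/18]
  4 → host 3  [load 13/18]
5 hosts opened.

5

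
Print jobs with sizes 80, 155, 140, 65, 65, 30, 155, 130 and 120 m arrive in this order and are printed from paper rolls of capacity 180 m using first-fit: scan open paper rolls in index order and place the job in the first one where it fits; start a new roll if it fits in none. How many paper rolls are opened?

7

  80 → roll 1 (new)  [load 80/180]
  155 → roll 2 (new)  [load 155/180]
  140 → roll 3 (new)  [load 140/180]
  65 → roll 1  [load 145/180]
  65 → roll 4 (new)  [load 65/180]
  30 → roll 1  [load 175/180]
  155 → roll 5 (new)  [load 155/180]
  130 → roll 6 (new)  [load 130/180]
  120 → roll 7 (new)  [load 120/180]
7 paper rolls opened.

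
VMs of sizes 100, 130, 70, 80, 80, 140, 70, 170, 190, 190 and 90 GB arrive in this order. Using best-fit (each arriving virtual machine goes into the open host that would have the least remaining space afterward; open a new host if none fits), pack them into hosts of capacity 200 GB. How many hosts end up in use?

8

  100 → host 1 (new)  [load 100/200]
  130 → host 2 (new)  [load 130/200]
  70 → host 2  [load 200/200]
  80 → host 1  [load 180/200]
  80 → host 3 (new)  [load 80/200]
  140 → host 4 (new)  [load 140/200]
  70 → host 3  [load 150/200]
  170 → host 5 (new)  [load 170/200]
  190 → host 6 (new)  [load 190/200]
  190 → host 7 (new)  [load 190/200]
  90 → host 8 (new)  [load 90/200]
8 hosts opened.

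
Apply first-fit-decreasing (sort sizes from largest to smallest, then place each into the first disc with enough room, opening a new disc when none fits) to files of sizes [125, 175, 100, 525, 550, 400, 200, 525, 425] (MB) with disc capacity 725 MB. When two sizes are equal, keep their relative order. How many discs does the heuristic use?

Sorted descending: 550, 525, 525, 425, 400, 200, 175, 125, 100.
  550 → disc 1 (new)  [load 550/725]
  525 → disc 2 (new)  [load 525/725]
  525 → disc 3 (new)  [load 525/725]
  425 → disc 4 (new)  [load 425/725]
  400 → disc 5 (new)  [load 400/725]
  200 → disc 2  [load 725/725]
  175 → disc 1  [load 725/725]
  125 → disc 3  [load 650/725]
  100 → disc 4  [load 525/725]
5 discs opened.

5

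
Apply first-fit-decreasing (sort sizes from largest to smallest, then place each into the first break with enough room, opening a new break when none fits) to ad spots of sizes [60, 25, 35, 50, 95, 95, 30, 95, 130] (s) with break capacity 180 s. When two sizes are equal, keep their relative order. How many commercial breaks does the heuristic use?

4

Sorted descending: 130, 95, 95, 95, 60, 50, 35, 30, 25.
  130 → break 1 (new)  [load 130/180]
  95 → break 2 (new)  [load 95/180]
  95 → break 3 (new)  [load 95/180]
  95 → break 4 (new)  [load 95/180]
  60 → break 2  [load 155/180]
  50 → break 1  [load 180/180]
  35 → break 3  [load 130/180]
  30 → break 3  [load 160/180]
  25 → break 2  [load 180/180]
4 commercial breaks opened.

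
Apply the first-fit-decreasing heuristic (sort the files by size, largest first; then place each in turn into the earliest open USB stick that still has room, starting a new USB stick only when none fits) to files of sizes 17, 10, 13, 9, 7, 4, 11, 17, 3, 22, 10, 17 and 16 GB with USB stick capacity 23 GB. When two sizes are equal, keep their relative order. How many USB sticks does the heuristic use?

8

Sorted descending: 22, 17, 17, 17, 16, 13, 11, 10, 10, 9, 7, 4, 3.
  22 → USB stick 1 (new)  [load 22/23]
  17 → USB stick 2 (new)  [load 17/23]
  17 → USB stick 3 (new)  [load 17/23]
  17 → USB stick 4 (new)  [load 17/23]
  16 → USB stick 5 (new)  [load 16/23]
  13 → USB stick 6 (new)  [load 13/23]
  11 → USB stick 7 (new)  [load 11/23]
  10 → USB stick 6  [load 23/23]
  10 → USB stick 7  [load 21/23]
  9 → USB stick 8 (new)  [load 9/23]
  7 → USB stick 5  [load 23/23]
  4 → USB stick 2  [load 21/23]
  3 → USB stick 3  [load 20/23]
8 USB sticks opened.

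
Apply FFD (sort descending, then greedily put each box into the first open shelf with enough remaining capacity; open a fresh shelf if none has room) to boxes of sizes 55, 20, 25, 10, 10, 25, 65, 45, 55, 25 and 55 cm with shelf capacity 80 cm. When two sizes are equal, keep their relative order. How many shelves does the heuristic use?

5

Sorted descending: 65, 55, 55, 55, 45, 25, 25, 25, 20, 10, 10.
  65 → shelf 1 (new)  [load 65/80]
  55 → shelf 2 (new)  [load 55/80]
  55 → shelf 3 (new)  [load 55/80]
  55 → shelf 4 (new)  [load 55/80]
  45 → shelf 5 (new)  [load 45/80]
  25 → shelf 2  [load 80/80]
  25 → shelf 3  [load 80/80]
  25 → shelf 4  [load 80/80]
  20 → shelf 5  [load 65/80]
  10 → shelf 1  [load 75/80]
  10 → shelf 5  [load 75/80]
5 shelves opened.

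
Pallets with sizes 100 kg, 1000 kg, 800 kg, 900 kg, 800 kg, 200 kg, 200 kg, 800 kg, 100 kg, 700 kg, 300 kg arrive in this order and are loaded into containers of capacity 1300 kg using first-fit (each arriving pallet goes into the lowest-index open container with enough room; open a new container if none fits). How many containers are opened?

6

  100 → container 1 (new)  [load 100/1300]
  1000 → container 1  [load 1100/1300]
  800 → container 2 (new)  [load 800/1300]
  900 → container 3 (new)  [load 900/1300]
  800 → container 4 (new)  [load 800/1300]
  200 → container 1  [load 1300/1300]
  200 → container 2  [load 1000/1300]
  800 → container 5 (new)  [load 800/1300]
  100 → container 2  [load 1100/1300]
  700 → container 6 (new)  [load 700/1300]
  300 → container 3  [load 1200/1300]
6 containers opened.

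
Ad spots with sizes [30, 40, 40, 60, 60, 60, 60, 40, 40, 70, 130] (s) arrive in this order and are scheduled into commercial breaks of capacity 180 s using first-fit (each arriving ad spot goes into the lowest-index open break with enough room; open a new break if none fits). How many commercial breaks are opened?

4

  30 → break 1 (new)  [load 30/180]
  40 → break 1  [load 70/180]
  40 → break 1  [load 110/180]
  60 → break 1  [load 170/180]
  60 → break 2 (new)  [load 60/180]
  60 → break 2  [load 120/180]
  60 → break 2  [load 180/180]
  40 → break 3 (new)  [load 40/180]
  40 → break 3  [load 80/180]
  70 → break 3  [load 150/180]
  130 → break 4 (new)  [load 130/180]
4 commercial breaks opened.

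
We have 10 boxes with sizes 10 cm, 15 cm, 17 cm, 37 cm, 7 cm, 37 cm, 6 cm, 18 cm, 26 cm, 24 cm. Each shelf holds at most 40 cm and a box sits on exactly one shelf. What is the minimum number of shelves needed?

6

Total = 37 + 37 + 26 + 24 + 18 + 17 + 15 + 10 + 7 + 6 = 197 cm.
Lower bound: ⌈197/40⌉ = 5 shelves.
A packing using 6 shelves:
  shelf 1: 37 = 37
  shelf 2: 37 = 37
  shelf 3: 26 + 10 = 36
  shelf 4: 24 + 15 = 39
  shelf 5: 18 + 17 = 35
  shelf 6: 7 + 6 = 13
No arrangement into 5 shelves stays within capacity, so 6 is optimal.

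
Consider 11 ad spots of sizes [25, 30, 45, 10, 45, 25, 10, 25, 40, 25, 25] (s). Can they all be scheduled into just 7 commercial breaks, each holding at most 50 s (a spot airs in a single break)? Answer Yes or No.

Yes

A valid assignment using 7 commercial breaks:
  break 1: 45 = 45
  break 2: 45 = 45
  break 3: 40 + 10 = 50
  break 4: 30 + 10 = 40
  break 5: 25 + 25 = 50
  break 6: 25 + 25 = 50
  break 7: 25 = 25
Every load is within 50 s, so 7 commercial breaks suffice.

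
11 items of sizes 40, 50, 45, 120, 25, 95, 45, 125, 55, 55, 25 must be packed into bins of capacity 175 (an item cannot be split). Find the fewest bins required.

Total = 125 + 120 + 95 + 55 + 55 + 50 + 45 + 45 + 40 + 25 + 25 = 680.
Lower bound: ⌈680/175⌉ = 4 bins.
A packing using 4 bins:
  bin 1: 125 + 50 = 175
  bin 2: 120 + 55 = 175
  bin 3: 95 + 55 + 25 = 175
  bin 4: 45 + 45 + 40 + 25 = 155
This matches the lower bound, so 4 is optimal.

4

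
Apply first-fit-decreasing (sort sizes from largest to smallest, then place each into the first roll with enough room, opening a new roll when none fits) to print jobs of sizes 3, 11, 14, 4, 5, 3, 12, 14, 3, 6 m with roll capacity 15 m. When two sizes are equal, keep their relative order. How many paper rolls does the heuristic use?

Sorted descending: 14, 14, 12, 11, 6, 5, 4, 3, 3, 3.
  14 → roll 1 (new)  [load 14/15]
  14 → roll 2 (new)  [load 14/15]
  12 → roll 3 (new)  [load 12/15]
  11 → roll 4 (new)  [load 11/15]
  6 → roll 5 (new)  [load 6/15]
  5 → roll 5  [load 11/15]
  4 → roll 4  [load 15/15]
  3 → roll 3  [load 15/15]
  3 → roll 5  [load 14/15]
  3 → roll 6 (new)  [load 3/15]
6 paper rolls opened.

6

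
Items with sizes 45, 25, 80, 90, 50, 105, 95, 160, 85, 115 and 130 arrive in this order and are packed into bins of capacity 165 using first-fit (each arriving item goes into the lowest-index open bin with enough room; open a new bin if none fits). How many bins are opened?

  45 → bin 1 (new)  [load 45/165]
  25 → bin 1  [load 70/165]
  80 → bin 1  [load 150/165]
  90 → bin 2 (new)  [load 90/165]
  50 → bin 2  [load 140/165]
  105 → bin 3 (new)  [load 105/165]
  95 → bin 4 (new)  [load 95/165]
  160 → bin 5 (new)  [load 160/165]
  85 → bin 6 (new)  [load 85/165]
  115 → bin 7 (new)  [load 115/165]
  130 → bin 8 (new)  [load 130/165]
8 bins opened.

8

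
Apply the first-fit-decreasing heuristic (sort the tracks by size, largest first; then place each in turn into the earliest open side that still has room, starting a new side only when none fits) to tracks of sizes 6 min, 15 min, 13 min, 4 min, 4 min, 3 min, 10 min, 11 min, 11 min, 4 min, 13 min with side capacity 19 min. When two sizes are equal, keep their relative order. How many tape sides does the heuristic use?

6

Sorted descending: 15, 13, 13, 11, 11, 10, 6, 4, 4, 4, 3.
  15 → side 1 (new)  [load 15/19]
  13 → side 2 (new)  [load 13/19]
  13 → side 3 (new)  [load 13/19]
  11 → side 4 (new)  [load 11/19]
  11 → side 5 (new)  [load 11/19]
  10 → side 6 (new)  [load 10/19]
  6 → side 2  [load 19/19]
  4 → side 1  [load 19/19]
  4 → side 3  [load 17/19]
  4 → side 4  [load 15/19]
  3 → side 4  [load 18/19]
6 tape sides opened.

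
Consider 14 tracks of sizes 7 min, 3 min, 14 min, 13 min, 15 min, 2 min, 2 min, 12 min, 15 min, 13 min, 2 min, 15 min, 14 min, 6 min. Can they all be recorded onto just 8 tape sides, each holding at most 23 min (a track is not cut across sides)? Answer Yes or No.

Yes

A valid assignment using 8 tape sides:
  side 1: 15 + 7 = 22
  side 2: 15 + 6 + 2 = 23
  side 3: 15 + 3 + 2 + 2 = 22
  side 4: 14 = 14
  side 5: 14 = 14
  side 6: 13 = 13
  side 7: 13 = 13
  side 8: 12 = 12
Every load is within 23 min, so 8 tape sides suffice.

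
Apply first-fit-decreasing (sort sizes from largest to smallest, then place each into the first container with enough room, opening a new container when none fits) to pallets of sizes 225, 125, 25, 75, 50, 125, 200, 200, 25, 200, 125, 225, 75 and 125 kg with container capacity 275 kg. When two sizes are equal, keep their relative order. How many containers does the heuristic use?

7

Sorted descending: 225, 225, 200, 200, 200, 125, 125, 125, 125, 75, 75, 50, 25, 25.
  225 → container 1 (new)  [load 225/275]
  225 → container 2 (new)  [load 225/275]
  200 → container 3 (new)  [load 200/275]
  200 → container 4 (new)  [load 200/275]
  200 → container 5 (new)  [load 200/275]
  125 → container 6 (new)  [load 125/275]
  125 → container 6  [load 250/275]
  125 → container 7 (new)  [load 125/275]
  125 → container 7  [load 250/275]
  75 → container 3  [load 275/275]
  75 → container 4  [load 275/275]
  50 → container 1  [load 275/275]
  25 → container 2  [load 250/275]
  25 → container 2  [load 275/275]
7 containers opened.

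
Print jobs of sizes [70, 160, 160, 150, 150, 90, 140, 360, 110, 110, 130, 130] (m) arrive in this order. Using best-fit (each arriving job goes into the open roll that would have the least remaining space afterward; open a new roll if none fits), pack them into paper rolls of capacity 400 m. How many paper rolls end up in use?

5

  70 → roll 1 (new)  [load 70/400]
  160 → roll 1  [load 230/400]
  160 → roll 1  [load 390/400]
  150 → roll 2 (new)  [load 150/400]
  150 → roll 2  [load 300/400]
  90 → roll 2  [load 390/400]
  140 → roll 3 (new)  [load 140/400]
  360 → roll 4 (new)  [load 360/400]
  110 → roll 3  [load 250/400]
  110 → roll 3  [load 360/400]
  130 → roll 5 (new)  [load 130/400]
  130 → roll 5  [load 260/400]
5 paper rolls opened.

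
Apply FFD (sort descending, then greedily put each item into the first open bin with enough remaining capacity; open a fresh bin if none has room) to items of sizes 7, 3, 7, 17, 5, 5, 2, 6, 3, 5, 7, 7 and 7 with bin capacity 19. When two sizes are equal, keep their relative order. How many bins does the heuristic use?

5

Sorted descending: 17, 7, 7, 7, 7, 7, 6, 5, 5, 5, 3, 3, 2.
  17 → bin 1 (new)  [load 17/19]
  7 → bin 2 (new)  [load 7/19]
  7 → bin 2  [load 14/19]
  7 → bin 3 (new)  [load 7/19]
  7 → bin 3  [load 14/19]
  7 → bin 4 (new)  [load 7/19]
  6 → bin 4  [load 13/19]
  5 → bin 2  [load 19/19]
  5 → bin 3  [load 19/19]
  5 → bin 4  [load 18/19]
  3 → bin 5 (new)  [load 3/19]
  3 → bin 5  [load 6/19]
  2 → bin 1  [load 19/19]
5 bins opened.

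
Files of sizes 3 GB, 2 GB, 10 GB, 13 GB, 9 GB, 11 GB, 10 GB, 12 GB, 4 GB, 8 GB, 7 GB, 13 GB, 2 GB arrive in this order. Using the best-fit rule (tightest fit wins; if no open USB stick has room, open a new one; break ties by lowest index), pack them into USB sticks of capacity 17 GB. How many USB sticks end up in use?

  3 → USB stick 1 (new)  [load 3/17]
  2 → USB stick 1  [load 5/17]
  10 → USB stick 1  [load 15/17]
  13 → USB stick 2 (new)  [load 13/17]
  9 → USB stick 3 (new)  [load 9/17]
  11 → USB stick 4 (new)  [load 11/17]
  10 → USB stick 5 (new)  [load 10/17]
  12 → USB stick 6 (new)  [load 12/17]
  4 → USB stick 2  [load 17/17]
  8 → USB stick 3  [load 17/17]
  7 → USB stick 5  [load 17/17]
  13 → USB stick 7 (new)  [load 13/17]
  2 → USB stick 1  [load 17/17]
7 USB sticks opened.

7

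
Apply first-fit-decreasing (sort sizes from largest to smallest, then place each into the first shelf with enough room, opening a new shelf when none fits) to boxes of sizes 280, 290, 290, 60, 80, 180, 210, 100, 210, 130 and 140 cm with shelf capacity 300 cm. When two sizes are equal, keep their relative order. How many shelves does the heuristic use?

7

Sorted descending: 290, 290, 280, 210, 210, 180, 140, 130, 100, 80, 60.
  290 → shelf 1 (new)  [load 290/300]
  290 → shelf 2 (new)  [load 290/300]
  280 → shelf 3 (new)  [load 280/300]
  210 → shelf 4 (new)  [load 210/300]
  210 → shelf 5 (new)  [load 210/300]
  180 → shelf 6 (new)  [load 180/300]
  140 → shelf 7 (new)  [load 140/300]
  130 → shelf 7  [load 270/300]
  100 → shelf 6  [load 280/300]
  80 → shelf 4  [load 290/300]
  60 → shelf 5  [load 270/300]
7 shelves opened.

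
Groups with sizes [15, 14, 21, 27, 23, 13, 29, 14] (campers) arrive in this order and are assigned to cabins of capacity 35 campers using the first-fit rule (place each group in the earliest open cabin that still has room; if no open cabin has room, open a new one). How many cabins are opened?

  15 → cabin 1 (new)  [load 15/35]
  14 → cabin 1  [load 29/35]
  21 → cabin 2 (new)  [load 21/35]
  27 → cabin 3 (new)  [load 27/35]
  23 → cabin 4 (new)  [load 23/35]
  13 → cabin 2  [load 34/35]
  29 → cabin 5 (new)  [load 29/35]
  14 → cabin 6 (new)  [load 14/35]
6 cabins opened.

6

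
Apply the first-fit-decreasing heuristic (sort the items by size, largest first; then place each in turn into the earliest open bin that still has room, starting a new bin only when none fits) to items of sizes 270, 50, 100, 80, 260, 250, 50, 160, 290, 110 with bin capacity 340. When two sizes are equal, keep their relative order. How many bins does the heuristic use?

6

Sorted descending: 290, 270, 260, 250, 160, 110, 100, 80, 50, 50.
  290 → bin 1 (new)  [load 290/340]
  270 → bin 2 (new)  [load 270/340]
  260 → bin 3 (new)  [load 260/340]
  250 → bin 4 (new)  [load 250/340]
  160 → bin 5 (new)  [load 160/340]
  110 → bin 5  [load 270/340]
  100 → bin 6 (new)  [load 100/340]
  80 → bin 3  [load 340/340]
  50 → bin 1  [load 340/340]
  50 → bin 2  [load 320/340]
6 bins opened.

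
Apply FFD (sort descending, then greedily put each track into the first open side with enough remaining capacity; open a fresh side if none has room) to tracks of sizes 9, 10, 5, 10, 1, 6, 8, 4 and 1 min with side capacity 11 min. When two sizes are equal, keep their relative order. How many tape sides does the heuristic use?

Sorted descending: 10, 10, 9, 8, 6, 5, 4, 1, 1.
  10 → side 1 (new)  [load 10/11]
  10 → side 2 (new)  [load 10/11]
  9 → side 3 (new)  [load 9/11]
  8 → side 4 (new)  [load 8/11]
  6 → side 5 (new)  [load 6/11]
  5 → side 5  [load 11/11]
  4 → side 6 (new)  [load 4/11]
  1 → side 1  [load 11/11]
  1 → side 2  [load 11/11]
6 tape sides opened.

6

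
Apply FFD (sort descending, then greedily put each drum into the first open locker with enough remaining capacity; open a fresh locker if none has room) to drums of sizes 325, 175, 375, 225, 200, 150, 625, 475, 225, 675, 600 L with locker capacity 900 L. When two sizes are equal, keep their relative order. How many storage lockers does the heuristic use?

5

Sorted descending: 675, 625, 600, 475, 375, 325, 225, 225, 200, 175, 150.
  675 → locker 1 (new)  [load 675/900]
  625 → locker 2 (new)  [load 625/900]
  600 → locker 3 (new)  [load 600/900]
  475 → locker 4 (new)  [load 475/900]
  375 → locker 4  [load 850/900]
  325 → locker 5 (new)  [load 325/900]
  225 → locker 1  [load 900/900]
  225 → locker 2  [load 850/900]
  200 → locker 3  [load 800/900]
  175 → locker 5  [load 500/900]
  150 → locker 5  [load 650/900]
5 storage lockers opened.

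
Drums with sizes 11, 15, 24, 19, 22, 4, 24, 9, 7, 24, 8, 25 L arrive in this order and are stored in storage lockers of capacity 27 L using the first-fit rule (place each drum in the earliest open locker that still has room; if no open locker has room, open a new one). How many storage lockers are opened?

  11 → locker 1 (new)  [load 11/27]
  15 → locker 1  [load 26/27]
  24 → locker 2 (new)  [load 24/27]
  19 → locker 3 (new)  [load 19/27]
  22 → locker 4 (new)  [load 22/27]
  4 → locker 3  [load 23/27]
  24 → locker 5 (new)  [load 24/27]
  9 → locker 6 (new)  [load 9/27]
  7 → locker 6  [load 16/27]
  24 → locker 7 (new)  [load 24/27]
  8 → locker 6  [load 24/27]
  25 → locker 8 (new)  [load 25/27]
8 storage lockers opened.

8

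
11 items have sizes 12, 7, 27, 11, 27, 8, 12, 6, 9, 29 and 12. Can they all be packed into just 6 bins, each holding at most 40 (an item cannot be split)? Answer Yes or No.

Yes

A valid assignment using 5 bins:
  bin 1: 29 + 11 = 40
  bin 2: 27 + 12 = 39
  bin 3: 27 + 12 = 39
  bin 4: 12 + 9 + 8 + 7 = 36
  bin 5: 6 = 6
That uses only 5 ≤ 6, so 6 bins are enough.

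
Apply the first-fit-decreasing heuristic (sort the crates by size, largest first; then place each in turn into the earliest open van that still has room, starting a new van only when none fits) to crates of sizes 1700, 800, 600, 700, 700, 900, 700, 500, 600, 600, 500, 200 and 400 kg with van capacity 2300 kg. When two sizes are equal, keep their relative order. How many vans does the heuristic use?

4

Sorted descending: 1700, 900, 800, 700, 700, 700, 600, 600, 600, 500, 500, 400, 200.
  1700 → van 1 (new)  [load 1700/2300]
  900 → van 2 (new)  [load 900/2300]
  800 → van 2  [load 1700/2300]
  700 → van 3 (new)  [load 700/2300]
  700 → van 3  [load 1400/2300]
  700 → van 3  [load 2100/2300]
  600 → van 1  [load 2300/2300]
  600 → van 2  [load 2300/2300]
  600 → van 4 (new)  [load 600/2300]
  500 → van 4  [load 1100/2300]
  500 → van 4  [load 1600/2300]
  400 → van 4  [load 2000/2300]
  200 → van 3  [load 2300/2300]
4 vans opened.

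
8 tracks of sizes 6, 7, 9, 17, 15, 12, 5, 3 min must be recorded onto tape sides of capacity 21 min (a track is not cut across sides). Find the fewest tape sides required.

4

Total = 17 + 15 + 12 + 9 + 7 + 6 + 5 + 3 = 74 min.
Lower bound: ⌈74/21⌉ = 4 tape sides.
A packing using 4 tape sides:
  side 1: 17 + 3 = 20
  side 2: 15 + 6 = 21
  side 3: 12 + 9 = 21
  side 4: 7 + 5 = 12
This matches the lower bound, so 4 is optimal.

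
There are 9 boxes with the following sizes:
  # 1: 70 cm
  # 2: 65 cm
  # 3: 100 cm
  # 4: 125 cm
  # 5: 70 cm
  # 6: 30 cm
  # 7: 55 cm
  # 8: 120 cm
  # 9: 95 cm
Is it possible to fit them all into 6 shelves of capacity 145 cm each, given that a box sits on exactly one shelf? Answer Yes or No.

Yes

A valid assignment using 6 shelves:
  shelf 1: 125 = 125
  shelf 2: 120 = 120
  shelf 3: 100 + 30 = 130
  shelf 4: 95 = 95
  shelf 5: 70 + 70 = 140
  shelf 6: 65 + 55 = 120
Every load is within 145 cm, so 6 shelves suffice.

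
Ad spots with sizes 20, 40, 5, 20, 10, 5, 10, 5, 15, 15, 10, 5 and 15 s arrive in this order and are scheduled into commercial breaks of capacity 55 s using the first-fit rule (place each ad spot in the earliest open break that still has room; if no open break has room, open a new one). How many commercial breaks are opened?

  20 → break 1 (new)  [load 20/55]
  40 → break 2 (new)  [load 40/55]
  5 → break 1  [load 25/55]
  20 → break 1  [load 45/55]
  10 → break 1  [load 55/55]
  5 → break 2  [load 45/55]
  10 → break 2  [load 55/55]
  5 → break 3 (new)  [load 5/55]
  15 → break 3  [load 20/55]
  15 → break 3  [load 35/55]
  10 → break 3  [load 45/55]
  5 → break 3  [load 50/55]
  15 → break 4 (new)  [load 15/55]
4 commercial breaks opened.

4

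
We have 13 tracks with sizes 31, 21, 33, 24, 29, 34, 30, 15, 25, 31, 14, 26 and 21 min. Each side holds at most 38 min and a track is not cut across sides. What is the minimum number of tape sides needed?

Total = 34 + 33 + 31 + 31 + 30 + 29 + 26 + 25 + 24 + 21 + 21 + 15 + 14 = 334 min.
Lower bound: ⌈334/38⌉ = 9 tape sides.
Also, 11 tracks each exceed 19 min, and no two of those can share a side, so at least 11 tape sides are needed.
A packing using 11 tape sides:
  side 1: 34 = 34
  side 2: 33 = 33
  side 3: 31 = 31
  side 4: 31 = 31
  side 5: 30 = 30
  side 6: 29 = 29
  side 7: 26 = 26
  side 8: 25 = 25
  side 9: 24 + 14 = 38
  side 10: 21 + 15 = 36
  side 11: 21 = 21
This matches the lower bound, so 11 is optimal.

11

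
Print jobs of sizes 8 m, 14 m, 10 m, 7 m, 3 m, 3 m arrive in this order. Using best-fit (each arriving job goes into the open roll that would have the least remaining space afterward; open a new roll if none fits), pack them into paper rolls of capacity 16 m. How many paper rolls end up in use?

3

  8 → roll 1 (new)  [load 8/16]
  14 → roll 2 (new)  [load 14/16]
  10 → roll 3 (new)  [load 10/16]
  7 → roll 1  [load 15/16]
  3 → roll 3  [load 13/16]
  3 → roll 3  [load 16/16]
3 paper rolls opened.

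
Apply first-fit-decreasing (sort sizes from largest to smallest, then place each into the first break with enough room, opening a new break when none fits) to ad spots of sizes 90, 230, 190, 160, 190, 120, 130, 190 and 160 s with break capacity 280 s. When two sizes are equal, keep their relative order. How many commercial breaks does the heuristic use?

7

Sorted descending: 230, 190, 190, 190, 160, 160, 130, 120, 90.
  230 → break 1 (new)  [load 230/280]
  190 → break 2 (new)  [load 190/280]
  190 → break 3 (new)  [load 190/280]
  190 → break 4 (new)  [load 190/280]
  160 → break 5 (new)  [load 160/280]
  160 → break 6 (new)  [load 160/280]
  130 → break 7 (new)  [load 130/280]
  120 → break 5  [load 280/280]
  90 → break 2  [load 280/280]
7 commercial breaks opened.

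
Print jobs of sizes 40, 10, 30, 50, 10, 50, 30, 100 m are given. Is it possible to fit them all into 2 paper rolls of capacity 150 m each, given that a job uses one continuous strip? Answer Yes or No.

Total = 320 m; ⌈320/150⌉ = 3.
At least 3 paper rolls are required, but only 2 are allowed.

No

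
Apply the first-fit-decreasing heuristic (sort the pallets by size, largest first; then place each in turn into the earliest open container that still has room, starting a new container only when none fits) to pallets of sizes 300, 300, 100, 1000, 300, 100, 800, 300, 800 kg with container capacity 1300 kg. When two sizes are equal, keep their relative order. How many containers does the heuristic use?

Sorted descending: 1000, 800, 800, 300, 300, 300, 300, 100, 100.
  1000 → container 1 (new)  [load 1000/1300]
  800 → container 2 (new)  [load 800/1300]
  800 → container 3 (new)  [load 800/1300]
  300 → container 1  [load 1300/1300]
  300 → container 2  [load 1100/1300]
  300 → container 3  [load 1100/1300]
  300 → container 4 (new)  [load 300/1300]
  100 → container 2  [load 1200/1300]
  100 → container 2  [load 1300/1300]
4 containers opened.

4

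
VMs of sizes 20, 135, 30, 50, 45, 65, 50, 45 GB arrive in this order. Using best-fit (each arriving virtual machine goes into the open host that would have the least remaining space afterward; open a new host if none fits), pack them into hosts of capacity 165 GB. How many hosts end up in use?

  20 → host 1 (new)  [load 20/165]
  135 → host 1  [load 155/165]
  30 → host 2 (new)  [load 30/165]
  50 → host 2  [load 80/165]
  45 → host 2  [load 125/165]
  65 → host 3 (new)  [load 65/165]
  50 → host 3  [load 115/165]
  45 → host 3  [load 160/165]
3 hosts opened.

3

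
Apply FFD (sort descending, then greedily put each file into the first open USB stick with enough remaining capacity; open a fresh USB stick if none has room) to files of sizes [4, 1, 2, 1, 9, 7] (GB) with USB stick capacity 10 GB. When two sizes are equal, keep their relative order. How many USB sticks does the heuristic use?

3

Sorted descending: 9, 7, 4, 2, 1, 1.
  9 → USB stick 1 (new)  [load 9/10]
  7 → USB stick 2 (new)  [load 7/10]
  4 → USB stick 3 (new)  [load 4/10]
  2 → USB stick 2  [load 9/10]
  1 → USB stick 1  [load 10/10]
  1 → USB stick 2  [load 10/10]
3 USB sticks opened.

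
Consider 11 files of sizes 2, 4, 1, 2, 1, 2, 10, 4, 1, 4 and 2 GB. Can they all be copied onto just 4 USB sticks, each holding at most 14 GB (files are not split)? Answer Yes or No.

A valid assignment using 3 USB sticks:
  USB stick 1: 10 + 4 = 14
  USB stick 2: 4 + 4 + 2 + 2 + 2 = 14
  USB stick 3: 2 + 1 + 1 + 1 = 5
That uses only 3 ≤ 4, so 4 USB sticks are enough.

Yes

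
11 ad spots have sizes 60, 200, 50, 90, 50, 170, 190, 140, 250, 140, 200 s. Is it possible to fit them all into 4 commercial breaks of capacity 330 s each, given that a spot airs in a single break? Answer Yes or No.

Total = 1540 s; ⌈1540/330⌉ = 5.
At least 5 commercial breaks are required, but only 4 are allowed.

No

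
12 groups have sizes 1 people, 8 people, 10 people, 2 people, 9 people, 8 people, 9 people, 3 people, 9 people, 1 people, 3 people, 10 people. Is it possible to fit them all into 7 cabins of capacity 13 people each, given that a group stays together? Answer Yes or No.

Yes

A valid assignment using 7 cabins:
  cabin 1: 10 + 3 = 13
  cabin 2: 10 + 3 = 13
  cabin 3: 9 + 2 + 1 + 1 = 13
  cabin 4: 9 = 9
  cabin 5: 9 = 9
  cabin 6: 8 = 8
  cabin 7: 8 = 8
Every load is within 13 people, so 7 cabins suffice.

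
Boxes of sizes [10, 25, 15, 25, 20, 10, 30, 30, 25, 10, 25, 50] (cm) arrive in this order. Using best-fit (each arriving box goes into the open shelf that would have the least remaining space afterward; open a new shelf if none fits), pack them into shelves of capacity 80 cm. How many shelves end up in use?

4

  10 → shelf 1 (new)  [load 10/80]
  25 → shelf 1  [load 35/80]
  15 → shelf 1  [load 50/80]
  25 → shelf 1  [load 75/80]
  20 → shelf 2 (new)  [load 20/80]
  10 → shelf 2  [load 30/80]
  30 → shelf 2  [load 60/80]
  30 → shelf 3 (new)  [load 30/80]
  25 → shelf 3  [load 55/80]
  10 → shelf 2  [load 70/80]
  25 → shelf 3  [load 80/80]
  50 → shelf 4 (new)  [load 50/80]
4 shelves opened.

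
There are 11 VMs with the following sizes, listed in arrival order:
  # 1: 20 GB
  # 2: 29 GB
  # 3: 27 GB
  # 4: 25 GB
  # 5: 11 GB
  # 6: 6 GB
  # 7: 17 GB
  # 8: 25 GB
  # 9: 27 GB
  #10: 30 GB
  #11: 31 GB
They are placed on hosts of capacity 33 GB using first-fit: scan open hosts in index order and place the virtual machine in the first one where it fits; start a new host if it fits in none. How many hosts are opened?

  20 → host 1 (new)  [load 20/33]
  29 → host 2 (new)  [load 29/33]
  27 → host 3 (new)  [load 27/33]
  25 → host 4 (new)  [load 25/33]
  11 → host 1  [load 31/33]
  6 → host 3  [load 33/33]
  17 → host 5 (new)  [load 17/33]
  25 → host 6 (new)  [load 25/33]
  27 → host 7 (new)  [load 27/33]
  30 → host 8 (new)  [load 30/33]
  31 → host 9 (new)  [load 31/33]
9 hosts opened.

9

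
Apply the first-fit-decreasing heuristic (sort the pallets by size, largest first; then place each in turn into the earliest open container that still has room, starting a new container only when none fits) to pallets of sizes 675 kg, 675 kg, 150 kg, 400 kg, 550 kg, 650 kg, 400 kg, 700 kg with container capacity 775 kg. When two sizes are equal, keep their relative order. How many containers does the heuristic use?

7

Sorted descending: 700, 675, 675, 650, 550, 400, 400, 150.
  700 → container 1 (new)  [load 700/775]
  675 → container 2 (new)  [load 675/775]
  675 → container 3 (new)  [load 675/775]
  650 → container 4 (new)  [load 650/775]
  550 → container 5 (new)  [load 550/775]
  400 → container 6 (new)  [load 400/775]
  400 → container 7 (new)  [load 400/775]
  150 → container 5  [load 700/775]
7 containers opened.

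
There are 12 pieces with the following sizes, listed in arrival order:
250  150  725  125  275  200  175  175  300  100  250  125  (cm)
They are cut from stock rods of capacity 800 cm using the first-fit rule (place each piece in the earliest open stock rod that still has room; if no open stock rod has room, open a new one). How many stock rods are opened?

  250 → stock rod 1 (new)  [load 250/800]
  150 → stock rod 1  [load 400/800]
  725 → stock rod 2 (new)  [load 725/800]
  125 → stock rod 1  [load 525/800]
  275 → stock rod 1  [load 800/800]
  200 → stock rod 3 (new)  [load 200/800]
  175 → stock rod 3  [load 375/800]
  175 → stock rod 3  [load 550/800]
  300 → stock rod 4 (new)  [load 300/800]
  100 → stock rod 3  [load 650/800]
  250 → stock rod 4  [load 550/800]
  125 → stock rod 3  [load 775/800]
4 stock rods opened.

4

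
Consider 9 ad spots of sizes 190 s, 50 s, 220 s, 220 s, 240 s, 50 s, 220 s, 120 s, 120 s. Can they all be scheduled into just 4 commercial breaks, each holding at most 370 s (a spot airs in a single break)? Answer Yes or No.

Total = 1430 s; ⌈1430/370⌉ = 4.
5 ad spots each exceed half the capacity and cannot share a break, forcing at least 5 commercial breaks.
At least 5 commercial breaks are required, but only 4 are allowed.

No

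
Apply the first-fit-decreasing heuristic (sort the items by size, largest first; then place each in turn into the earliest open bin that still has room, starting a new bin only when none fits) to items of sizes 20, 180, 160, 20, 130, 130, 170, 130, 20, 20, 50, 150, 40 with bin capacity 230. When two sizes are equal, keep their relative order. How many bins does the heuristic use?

Sorted descending: 180, 170, 160, 150, 130, 130, 130, 50, 40, 20, 20, 20, 20.
  180 → bin 1 (new)  [load 180/230]
  170 → bin 2 (new)  [load 170/230]
  160 → bin 3 (new)  [load 160/230]
  150 → bin 4 (new)  [load 150/230]
  130 → bin 5 (new)  [load 130/230]
  130 → bin 6 (new)  [load 130/230]
  130 → bin 7 (new)  [load 130/230]
  50 → bin 1  [load 230/230]
  40 → bin 2  [load 210/230]
  20 → bin 2  [load 230/230]
  20 → bin 3  [load 180/230]
  20 → bin 3  [load 200/230]
  20 → bin 3  [load 220/230]
7 bins opened.

7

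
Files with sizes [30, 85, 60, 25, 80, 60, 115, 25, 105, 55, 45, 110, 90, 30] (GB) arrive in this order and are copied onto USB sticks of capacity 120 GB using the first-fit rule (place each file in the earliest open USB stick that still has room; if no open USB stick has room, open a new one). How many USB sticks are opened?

  30 → USB stick 1 (new)  [load 30/120]
  85 → USB stick 1  [load 115/120]
  60 → USB stick 2 (new)  [load 60/120]
  25 → USB stick 2  [load 85/120]
  80 → USB stick 3 (new)  [load 80/120]
  60 → USB stick 4 (new)  [load 60/120]
  115 → USB stick 5 (new)  [load 115/120]
  25 → USB stick 2  [load 110/120]
  105 → USB stick 6 (new)  [load 105/120]
  55 → USB stick 4  [load 115/120]
  45 → USB stick 7 (new)  [load 45/120]
  110 → USB stick 8 (new)  [load 110/120]
  90 → USB stick 9 (new)  [load 90/120]
  30 → USB stick 3  [load 110/120]
9 USB sticks opened.

9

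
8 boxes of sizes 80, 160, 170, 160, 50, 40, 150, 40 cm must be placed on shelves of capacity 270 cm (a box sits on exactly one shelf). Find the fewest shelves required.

Total = 170 + 160 + 160 + 150 + 80 + 50 + 40 + 40 = 850 cm.
Lower bound: ⌈850/270⌉ = 4 shelves.
A packing using 4 shelves:
  shelf 1: 170 + 80 = 250
  shelf 2: 160 + 50 + 40 = 250
  shelf 3: 160 + 40 = 200
  shelf 4: 150 = 150
This matches the lower bound, so 4 is optimal.

4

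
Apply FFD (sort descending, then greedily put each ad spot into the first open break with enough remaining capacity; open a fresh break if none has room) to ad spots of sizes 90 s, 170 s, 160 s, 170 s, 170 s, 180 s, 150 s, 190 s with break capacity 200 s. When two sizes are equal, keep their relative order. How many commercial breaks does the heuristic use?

8

Sorted descending: 190, 180, 170, 170, 170, 160, 150, 90.
  190 → break 1 (new)  [load 190/200]
  180 → break 2 (new)  [load 180/200]
  170 → break 3 (new)  [load 170/200]
  170 → break 4 (new)  [load 170/200]
  170 → break 5 (new)  [load 170/200]
  160 → break 6 (new)  [load 160/200]
  150 → break 7 (new)  [load 150/200]
  90 → break 8 (new)  [load 90/200]
8 commercial breaks opened.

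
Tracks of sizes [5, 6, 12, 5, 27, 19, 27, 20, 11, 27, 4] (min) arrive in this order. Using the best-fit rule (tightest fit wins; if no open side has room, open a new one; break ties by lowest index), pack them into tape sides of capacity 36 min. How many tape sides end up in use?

  5 → side 1 (new)  [load 5/36]
  6 → side 1  [load 11/36]
  12 → side 1  [load 23/36]
  5 → side 1  [load 28/36]
  27 → side 2 (new)  [load 27/36]
  19 → side 3 (new)  [load 19/36]
  27 → side 4 (new)  [load 27/36]
  20 → side 5 (new)  [load 20/36]
  11 → side 5  [load 31/36]
  27 → side 6 (new)  [load 27/36]
  4 → side 5  [load 35/36]
6 tape sides opened.

6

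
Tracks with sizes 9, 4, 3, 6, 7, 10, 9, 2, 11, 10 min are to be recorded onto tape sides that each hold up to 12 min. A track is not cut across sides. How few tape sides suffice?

7

Total = 11 + 10 + 10 + 9 + 9 + 7 + 6 + 4 + 3 + 2 = 71 min.
Lower bound: ⌈71/12⌉ = 6 tape sides.
A packing using 7 tape sides:
  side 1: 11 = 11
  side 2: 10 + 2 = 12
  side 3: 10 = 10
  side 4: 9 + 3 = 12
  side 5: 9 = 9
  side 6: 7 + 4 = 11
  side 7: 6 = 6
No arrangement into 6 tape sides stays within capacity, so 7 is optimal.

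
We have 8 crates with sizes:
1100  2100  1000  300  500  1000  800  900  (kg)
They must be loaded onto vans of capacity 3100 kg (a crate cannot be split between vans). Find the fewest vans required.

Total = 2100 + 1100 + 1000 + 1000 + 900 + 800 + 500 + 300 = 7700 kg.
Lower bound: ⌈7700/3100⌉ = 3 vans.
A packing using 3 vans:
  van 1: 2100 + 1000 = 3100
  van 2: 1100 + 1000 + 900 = 3000
  van 3: 800 + 500 + 300 = 1600
This matches the lower bound, so 3 is optimal.

3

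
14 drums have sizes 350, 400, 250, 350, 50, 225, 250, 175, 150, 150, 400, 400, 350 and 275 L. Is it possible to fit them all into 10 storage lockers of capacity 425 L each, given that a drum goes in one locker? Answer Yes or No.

A valid assignment using 10 storage lockers:
  locker 1: 400 = 400
  locker 2: 400 = 400
  locker 3: 400 = 400
  locker 4: 350 + 50 = 400
  locker 5: 350 = 350
  locker 6: 350 = 350
  locker 7: 275 + 150 = 425
  locker 8: 250 + 175 = 425
  locker 9: 250 + 150 = 400
  locker 10: 225 = 225
Every load is within 425 L, so 10 storage lockers suffice.

Yes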